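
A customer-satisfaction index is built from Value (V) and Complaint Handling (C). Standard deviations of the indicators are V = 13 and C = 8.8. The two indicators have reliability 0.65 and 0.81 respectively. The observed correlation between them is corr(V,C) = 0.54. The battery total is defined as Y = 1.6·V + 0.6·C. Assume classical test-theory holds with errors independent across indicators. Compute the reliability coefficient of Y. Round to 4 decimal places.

0.7294

Var(Y) = 1.6²·13² + 0.6²·8.8² + 2·[0.96·13·8.8·0.54] = 460.518 + 118.61 = 579.128.
Because errors are independent across components, Cov(Tᵢ,Tⱼ) = Cov(Xᵢ,Xⱼ); the off-diagonal part of the true-score variance is the same as above.
True-score variance = [1.6²·13²·0.65 + 0.6²·8.8²·0.81] + 118.61 = 303.798 + 118.61 = 422.407.
Reliability = 422.407 / 579.128 = 0.7294.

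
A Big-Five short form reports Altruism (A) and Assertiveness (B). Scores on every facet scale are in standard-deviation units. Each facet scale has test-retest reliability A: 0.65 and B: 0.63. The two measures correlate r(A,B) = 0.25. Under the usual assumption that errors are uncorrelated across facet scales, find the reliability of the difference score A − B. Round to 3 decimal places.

Var(A−B) = 1 + 1 − 2·0.25 = 2 − 0.5 = 1.5.
With uncorrelated errors the cross-covariances are all true-score covariance, so they carry over unchanged; only the diagonal terms shrink to ρᵢσᵢ².
True-score variance = [0.65 + 0.63] − 0.5 = 1.28 − 0.5 = 0.78.
Reliability = 0.78 / 1.5 = 0.520.

0.520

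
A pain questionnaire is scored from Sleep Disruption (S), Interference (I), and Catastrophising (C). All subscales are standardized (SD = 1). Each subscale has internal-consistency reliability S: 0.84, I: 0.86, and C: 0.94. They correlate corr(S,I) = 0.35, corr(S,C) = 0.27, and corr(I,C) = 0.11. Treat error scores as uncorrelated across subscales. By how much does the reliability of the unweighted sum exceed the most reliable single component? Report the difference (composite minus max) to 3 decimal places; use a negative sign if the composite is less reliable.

-0.021

Var(sum) = 3 + 1.46 = 4.46; true-score variance = 2.64 + 1.46 = 4.1; composite reliability = 0.9193.
Max component reliability = 0.9400.
Difference = 0.9193 − 0.9400 = -0.021.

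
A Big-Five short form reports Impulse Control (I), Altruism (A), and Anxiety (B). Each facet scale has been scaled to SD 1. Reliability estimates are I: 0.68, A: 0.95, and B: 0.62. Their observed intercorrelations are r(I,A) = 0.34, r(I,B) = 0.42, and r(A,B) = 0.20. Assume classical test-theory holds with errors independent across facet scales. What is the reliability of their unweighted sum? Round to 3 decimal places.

Var(I+A+B) = 3 + 2·[0.34 + 0.42 + 0.20] = 3 + 1.92 = 4.92.
With uncorrelated errors the cross-covariances are all true-score covariance, so they carry over unchanged; only the diagonal terms shrink to ρᵢσᵢ².
True-score variance = [0.68 + 0.95 + 0.62] + 1.92 = 2.25 + 1.92 = 4.17.
Reliability = 4.17 / 4.92 = 0.848.

0.848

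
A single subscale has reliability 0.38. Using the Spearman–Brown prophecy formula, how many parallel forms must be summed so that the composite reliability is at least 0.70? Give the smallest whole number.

4

k ≥ ρ*(1−ρ₁)/(ρ₁(1−ρ*)) = 0.70·0.62 / (0.38·0.30) = 3.807.
Smallest integer k = 4.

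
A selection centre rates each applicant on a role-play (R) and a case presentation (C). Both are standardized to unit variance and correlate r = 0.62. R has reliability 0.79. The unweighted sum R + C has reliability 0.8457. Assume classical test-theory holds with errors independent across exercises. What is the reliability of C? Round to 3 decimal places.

Var(R+C) = 2 + 2·0.62 = 3.240.
True-score variance = ρ_R + ρ_C + 2·0.62, so 0.8457 = (0.79 + ρ_C + 1.24) / 3.240.
ρ_C = 0.8457·3.240 − 0.79 − 1.24 = 0.710.

0.710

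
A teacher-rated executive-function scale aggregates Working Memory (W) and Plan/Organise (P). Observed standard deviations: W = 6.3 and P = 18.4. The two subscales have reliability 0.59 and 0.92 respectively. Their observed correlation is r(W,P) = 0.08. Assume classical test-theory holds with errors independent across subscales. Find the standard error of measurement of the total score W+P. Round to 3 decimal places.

Var(total) = 378.25 + 18.5472 = 396.797.
True-score variance = 334.892 + 18.5472 = 353.439, so reliability = 0.8907.
Error variance = 396.797 − 353.439 = 43.3577; SEM = √43.3577 = 6.585.

6.585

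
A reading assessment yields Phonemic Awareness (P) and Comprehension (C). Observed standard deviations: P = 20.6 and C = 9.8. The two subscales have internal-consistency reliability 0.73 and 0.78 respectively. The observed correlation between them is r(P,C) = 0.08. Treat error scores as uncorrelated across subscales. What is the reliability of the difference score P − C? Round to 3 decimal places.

0.722

Var(P−C) = 20.6² + 9.8² − 2·20.6·9.8·0.08 = 520.4 − 32.3008 = 488.099.
Under uncorrelated errors the observed covariances equal the true-score covariances, so only the own-variance terms attenuate.
True-score variance = [20.6²·0.73 + 9.8²·0.78] − 32.3008 = 384.694 − 32.3008 = 352.393.
Reliability = 352.393 / 488.099 = 0.722.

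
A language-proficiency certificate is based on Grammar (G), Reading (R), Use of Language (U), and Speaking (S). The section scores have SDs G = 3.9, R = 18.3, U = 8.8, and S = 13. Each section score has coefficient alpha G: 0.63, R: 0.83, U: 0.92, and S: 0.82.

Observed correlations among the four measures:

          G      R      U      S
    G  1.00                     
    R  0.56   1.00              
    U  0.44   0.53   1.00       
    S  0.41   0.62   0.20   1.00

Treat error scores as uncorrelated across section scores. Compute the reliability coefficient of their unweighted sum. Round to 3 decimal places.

0.921

Var(G+R+U+S) = 3.9² + 18.3² + 8.8² + 13² + 2·[3.9·18.3·0.56 + 3.9·8.8·0.44 + 3.9·13·0.41 + 18.3·8.8·0.53 + 18.3·13·0.62 + 8.8·13·0.20] = 596.54 + 663.168 = 1259.71.
With uncorrelated errors the cross-covariances are all true-score covariance, so they carry over unchanged; only the diagonal terms shrink to ρᵢσᵢ².
True-score variance = [3.9²·0.63 + 18.3²·0.83 + 8.8²·0.92 + 13²·0.82] + 663.168 = 497.366 + 663.168 = 1160.53.
Reliability = 1160.53 / 1259.71 = 0.921.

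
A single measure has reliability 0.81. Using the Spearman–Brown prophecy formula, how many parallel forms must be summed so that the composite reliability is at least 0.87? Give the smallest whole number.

k ≥ ρ*(1−ρ₁)/(ρ₁(1−ρ*)) = 0.87·0.19 / (0.81·0.13) = 1.570.
Smallest integer k = 2.

2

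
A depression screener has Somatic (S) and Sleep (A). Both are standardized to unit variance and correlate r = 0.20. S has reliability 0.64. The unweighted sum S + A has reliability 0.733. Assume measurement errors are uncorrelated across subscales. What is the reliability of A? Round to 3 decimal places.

0.719

Var(S+A) = 2 + 2·0.20 = 2.400.
True-score variance = ρ_S + ρ_A + 2·0.20, so 0.733 = (0.64 + ρ_A + 0.40) / 2.400.
ρ_A = 0.733·2.400 − 0.64 − 0.40 = 0.719.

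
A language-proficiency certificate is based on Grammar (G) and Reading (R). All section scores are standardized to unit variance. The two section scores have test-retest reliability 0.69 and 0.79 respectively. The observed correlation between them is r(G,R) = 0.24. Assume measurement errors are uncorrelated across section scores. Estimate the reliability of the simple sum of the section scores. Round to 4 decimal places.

0.7903

Var(G+R) = 2 + 2·[0.24] = 2 + 0.48 = 2.48.
Under uncorrelated errors the observed covariances equal the true-score covariances, so only the own-variance terms attenuate.
True-score variance = [0.69 + 0.79] + 0.48 = 1.48 + 0.48 = 1.96.
Reliability = 1.96 / 2.48 = 0.7903.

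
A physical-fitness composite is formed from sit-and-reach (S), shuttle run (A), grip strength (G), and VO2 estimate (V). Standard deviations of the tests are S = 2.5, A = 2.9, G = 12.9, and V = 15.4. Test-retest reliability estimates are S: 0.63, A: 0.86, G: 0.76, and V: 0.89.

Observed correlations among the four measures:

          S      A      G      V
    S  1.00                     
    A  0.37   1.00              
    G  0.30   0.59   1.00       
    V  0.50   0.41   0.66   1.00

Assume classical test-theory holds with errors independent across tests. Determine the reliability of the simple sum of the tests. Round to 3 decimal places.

0.916

Var(S+A+G+V) = 2.5² + 2.9² + 12.9² + 15.4² + 2·[2.5·2.9·0.37 + 2.5·12.9·0.30 + 2.5·15.4·0.50 + 2.9·12.9·0.59 + 2.9·15.4·0.41 + 12.9·15.4·0.66] = 418.23 + 406.211 = 824.441.
Because errors are independent across components, Cov(Tᵢ,Tⱼ) = Cov(Xᵢ,Xⱼ); the off-diagonal part of the true-score variance is the same as above.
True-score variance = [2.5²·0.63 + 2.9²·0.86 + 12.9²·0.76 + 15.4²·0.89] + 406.211 = 348.714 + 406.211 = 754.925.
Reliability = 754.925 / 824.441 = 0.916.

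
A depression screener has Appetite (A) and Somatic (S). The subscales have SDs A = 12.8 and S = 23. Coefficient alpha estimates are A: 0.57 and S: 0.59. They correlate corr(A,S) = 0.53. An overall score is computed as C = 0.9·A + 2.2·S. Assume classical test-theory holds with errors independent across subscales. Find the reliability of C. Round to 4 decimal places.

0.6657

Var(C) = 0.9²·12.8² + 2.2²·23² + 2·[1.98·12.8·23·0.53] = 2693.07 + 617.887 = 3310.96.
Because errors are independent across components, Cov(Tᵢ,Tⱼ) = Cov(Xᵢ,Xⱼ); the off-diagonal part of the true-score variance is the same as above.
True-score variance = [0.9²·12.8²·0.57 + 2.2²·23²·0.59] + 617.887 = 1586.26 + 617.887 = 2204.14.
Reliability = 2204.14 / 3310.96 = 0.6657.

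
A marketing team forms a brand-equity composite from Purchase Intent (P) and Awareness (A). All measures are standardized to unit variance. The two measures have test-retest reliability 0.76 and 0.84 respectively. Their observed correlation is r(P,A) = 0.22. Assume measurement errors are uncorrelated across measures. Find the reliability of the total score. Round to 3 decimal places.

0.836

Var(P+A) = 2 + 2·[0.22] = 2 + 0.44 = 2.44.
Under uncorrelated errors the observed covariances equal the true-score covariances, so only the own-variance terms attenuate.
True-score variance = [0.76 + 0.84] + 0.44 = 1.6 + 0.44 = 2.04.
Reliability = 2.04 / 2.44 = 0.836.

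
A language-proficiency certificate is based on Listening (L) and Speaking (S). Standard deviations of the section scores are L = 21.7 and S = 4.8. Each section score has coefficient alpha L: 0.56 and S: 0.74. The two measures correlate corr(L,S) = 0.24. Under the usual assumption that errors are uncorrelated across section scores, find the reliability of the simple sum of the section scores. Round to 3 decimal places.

Var(L+S) = 21.7² + 4.8² + 2·[21.7·4.8·0.24] = 493.93 + 49.9968 = 543.927.
Under uncorrelated errors the observed covariances equal the true-score covariances, so only the own-variance terms attenuate.
True-score variance = [21.7²·0.56 + 4.8²·0.74] + 49.9968 = 280.748 + 49.9968 = 330.745.
Reliability = 330.745 / 543.927 = 0.608.

0.608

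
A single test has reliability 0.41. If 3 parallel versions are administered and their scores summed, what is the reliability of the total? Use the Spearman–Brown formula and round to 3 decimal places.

ρ_k = kρ / (1 + (k−1)ρ) = 3·0.41 / (1 + 2·0.41) = 1.230 / 1.820 = 0.676.

0.676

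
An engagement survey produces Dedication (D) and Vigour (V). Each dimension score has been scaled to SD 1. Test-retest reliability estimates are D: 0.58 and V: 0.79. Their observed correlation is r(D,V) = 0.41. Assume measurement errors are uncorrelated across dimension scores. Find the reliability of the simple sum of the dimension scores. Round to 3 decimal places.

Var(D+V) = 2 + 2·[0.41] = 2 + 0.82 = 2.82.
With uncorrelated errors the cross-covariances are all true-score covariance, so they carry over unchanged; only the diagonal terms shrink to ρᵢσᵢ².
True-score variance = [0.58 + 0.79] + 0.82 = 1.37 + 0.82 = 2.19.
Reliability = 2.19 / 2.82 = 0.777.

0.777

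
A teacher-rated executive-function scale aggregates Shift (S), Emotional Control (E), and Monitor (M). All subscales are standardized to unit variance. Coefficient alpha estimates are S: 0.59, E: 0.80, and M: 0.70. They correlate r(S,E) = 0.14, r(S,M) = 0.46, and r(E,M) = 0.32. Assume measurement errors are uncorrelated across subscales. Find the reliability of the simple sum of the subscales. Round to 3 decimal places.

Var(S+E+M) = 3 + 2·[0.14 + 0.46 + 0.32] = 3 + 1.84 = 4.84.
With uncorrelated errors the cross-covariances are all true-score covariance, so they carry over unchanged; only the diagonal terms shrink to ρᵢσᵢ².
True-score variance = [0.59 + 0.80 + 0.70] + 1.84 = 2.09 + 1.84 = 3.93.
Reliability = 3.93 / 4.84 = 0.812.

0.812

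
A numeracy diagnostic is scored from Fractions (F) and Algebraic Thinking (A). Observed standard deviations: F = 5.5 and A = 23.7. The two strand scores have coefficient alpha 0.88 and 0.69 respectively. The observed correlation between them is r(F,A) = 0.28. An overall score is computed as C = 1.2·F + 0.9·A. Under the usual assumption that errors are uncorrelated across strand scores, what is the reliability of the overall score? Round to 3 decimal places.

0.747

Var(C) = 1.2²·5.5² + 0.9²·23.7² + 2·[1.08·5.5·23.7·0.28] = 498.529 + 78.8357 = 577.365.
Under uncorrelated errors the observed covariances equal the true-score covariances, so only the own-variance terms attenuate.
True-score variance = [1.2²·5.5²·0.88 + 0.9²·23.7²·0.69] + 78.8357 = 352.261 + 78.8357 = 431.097.
Reliability = 431.097 / 577.365 = 0.747.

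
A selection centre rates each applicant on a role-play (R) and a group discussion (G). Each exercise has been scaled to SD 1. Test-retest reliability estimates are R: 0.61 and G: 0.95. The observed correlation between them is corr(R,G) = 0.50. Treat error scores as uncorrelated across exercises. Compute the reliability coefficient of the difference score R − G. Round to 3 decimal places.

0.560

Var(R−G) = 1 + 1 − 2·0.50 = 2 − 1 = 1.
Because errors are independent across components, Cov(Tᵢ,Tⱼ) = Cov(Xᵢ,Xⱼ); the off-diagonal part of the true-score variance is the same as above.
True-score variance = [0.61 + 0.95] − 1 = 1.56 − 1 = 0.56.
Reliability = 0.56 / 1 = 0.560.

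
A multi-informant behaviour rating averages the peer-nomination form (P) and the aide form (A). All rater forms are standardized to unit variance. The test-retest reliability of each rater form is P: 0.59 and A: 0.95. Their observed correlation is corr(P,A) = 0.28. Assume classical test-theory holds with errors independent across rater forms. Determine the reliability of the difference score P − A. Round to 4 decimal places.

Var(P−A) = 1 + 1 − 2·0.28 = 2 − 0.56 = 1.44.
Under uncorrelated errors the observed covariances equal the true-score covariances, so only the own-variance terms attenuate.
True-score variance = [0.59 + 0.95] − 0.56 = 1.54 − 0.56 = 0.98.
Reliability = 0.98 / 1.44 = 0.6806.

0.6806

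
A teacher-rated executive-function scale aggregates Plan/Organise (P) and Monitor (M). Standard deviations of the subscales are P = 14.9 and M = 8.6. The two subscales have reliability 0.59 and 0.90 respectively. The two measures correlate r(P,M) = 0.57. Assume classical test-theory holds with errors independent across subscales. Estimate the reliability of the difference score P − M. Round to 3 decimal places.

Var(P−M) = 14.9² + 8.6² − 2·14.9·8.6·0.57 = 295.97 − 146.08 = 149.89.
With uncorrelated errors the cross-covariances are all true-score covariance, so they carry over unchanged; only the diagonal terms shrink to ρᵢσᵢ².
True-score variance = [14.9²·0.59 + 8.6²·0.90] − 146.08 = 197.55 − 146.08 = 51.4703.
Reliability = 51.4703 / 149.89 = 0.343.

0.343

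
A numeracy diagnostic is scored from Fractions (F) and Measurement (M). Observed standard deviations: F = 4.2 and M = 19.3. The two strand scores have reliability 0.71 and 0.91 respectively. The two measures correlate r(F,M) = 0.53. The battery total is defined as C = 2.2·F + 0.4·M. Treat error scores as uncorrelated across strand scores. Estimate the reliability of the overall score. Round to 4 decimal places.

Var(C) = 2.2²·4.2² + 0.4²·19.3² + 2·[0.88·4.2·19.3·0.53] = 144.976 + 75.6128 = 220.589.
With uncorrelated errors the cross-covariances are all true-score covariance, so they carry over unchanged; only the diagonal terms shrink to ρᵢσᵢ².
True-score variance = [2.2²·4.2²·0.71 + 0.4²·19.3²·0.91] + 75.6128 = 114.853 + 75.6128 = 190.465.
Reliability = 190.465 / 220.589 = 0.8634.

0.8634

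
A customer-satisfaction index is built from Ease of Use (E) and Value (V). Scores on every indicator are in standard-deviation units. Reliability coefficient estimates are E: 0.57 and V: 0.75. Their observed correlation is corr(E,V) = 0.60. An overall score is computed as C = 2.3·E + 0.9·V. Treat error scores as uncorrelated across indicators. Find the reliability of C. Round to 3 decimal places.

0.711

Var(C) = 2.3² + 0.9² + 2·[2.07·0.60] = 6.1 + 2.484 = 8.584.
Because errors are independent across components, Cov(Tᵢ,Tⱼ) = Cov(Xᵢ,Xⱼ); the off-diagonal part of the true-score variance is the same as above.
True-score variance = [2.3²·0.57 + 0.9²·0.75] + 2.484 = 3.6228 + 2.484 = 6.1068.
Reliability = 6.1068 / 8.584 = 0.711.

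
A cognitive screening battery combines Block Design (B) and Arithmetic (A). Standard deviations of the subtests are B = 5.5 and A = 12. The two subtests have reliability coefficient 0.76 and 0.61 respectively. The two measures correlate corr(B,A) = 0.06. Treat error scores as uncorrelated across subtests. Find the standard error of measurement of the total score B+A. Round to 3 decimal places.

7.964

Var(total) = 174.25 + 7.92 = 182.17.
True-score variance = 110.83 + 7.92 = 118.75, so reliability = 0.6519.
Error variance = 182.17 − 118.75 = 63.42; SEM = √63.42 = 7.964.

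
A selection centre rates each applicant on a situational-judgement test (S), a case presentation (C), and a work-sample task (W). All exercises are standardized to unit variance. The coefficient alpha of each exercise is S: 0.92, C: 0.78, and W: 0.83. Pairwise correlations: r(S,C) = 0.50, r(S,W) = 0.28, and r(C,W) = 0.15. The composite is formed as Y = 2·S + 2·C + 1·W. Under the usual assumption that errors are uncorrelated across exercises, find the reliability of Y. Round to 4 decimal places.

0.9069

Var(Y) = 2² + 2² + 1 + 2·[4·0.50 + 2·0.28 + 2·0.15] = 9 + 5.72 = 14.72.
With uncorrelated errors the cross-covariances are all true-score covariance, so they carry over unchanged; only the diagonal terms shrink to ρᵢσᵢ².
True-score variance = [2²·0.92 + 2²·0.78 + 0.83] + 5.72 = 7.63 + 5.72 = 13.35.
Reliability = 13.35 / 14.72 = 0.9069.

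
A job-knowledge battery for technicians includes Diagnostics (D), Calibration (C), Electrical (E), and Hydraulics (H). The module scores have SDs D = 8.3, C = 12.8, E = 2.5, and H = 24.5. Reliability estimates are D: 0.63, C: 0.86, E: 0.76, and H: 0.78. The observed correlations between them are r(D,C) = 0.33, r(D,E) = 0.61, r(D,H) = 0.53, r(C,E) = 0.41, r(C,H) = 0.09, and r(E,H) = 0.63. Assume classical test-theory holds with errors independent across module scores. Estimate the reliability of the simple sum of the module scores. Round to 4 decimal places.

Var(D+C+E+H) = 8.3² + 12.8² + 2.5² + 24.5² + 2·[8.3·12.8·0.33 + 8.3·2.5·0.61 + 8.3·24.5·0.53 + 12.8·2.5·0.41 + 12.8·24.5·0.09 + 2.5·24.5·0.63] = 839.23 + 470.847 = 1310.08.
With uncorrelated errors the cross-covariances are all true-score covariance, so they carry over unchanged; only the diagonal terms shrink to ρᵢσᵢ².
True-score variance = [8.3²·0.63 + 12.8²·0.86 + 2.5²·0.76 + 24.5²·0.78] + 470.847 = 657.248 + 470.847 = 1128.1.
Reliability = 1128.1 / 1310.08 = 0.8611.

0.8611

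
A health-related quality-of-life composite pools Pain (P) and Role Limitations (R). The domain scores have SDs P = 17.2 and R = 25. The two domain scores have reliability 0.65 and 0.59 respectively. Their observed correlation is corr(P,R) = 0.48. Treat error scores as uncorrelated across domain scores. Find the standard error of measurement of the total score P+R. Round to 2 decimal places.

18.97

Var(total) = 920.84 + 412.8 = 1333.64.
True-score variance = 561.046 + 412.8 = 973.846, so reliability = 0.7302.
Error variance = 1333.64 − 973.846 = 359.794; SEM = √359.794 = 18.97.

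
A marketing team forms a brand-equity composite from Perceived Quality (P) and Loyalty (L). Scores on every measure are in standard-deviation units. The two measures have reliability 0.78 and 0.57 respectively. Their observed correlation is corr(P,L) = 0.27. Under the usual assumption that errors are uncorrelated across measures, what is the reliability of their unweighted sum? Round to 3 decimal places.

0.744

Var(P+L) = 2 + 2·[0.27] = 2 + 0.54 = 2.54.
Under uncorrelated errors the observed covariances equal the true-score covariances, so only the own-variance terms attenuate.
True-score variance = [0.78 + 0.57] + 0.54 = 1.35 + 0.54 = 1.89.
Reliability = 1.89 / 2.54 = 0.744.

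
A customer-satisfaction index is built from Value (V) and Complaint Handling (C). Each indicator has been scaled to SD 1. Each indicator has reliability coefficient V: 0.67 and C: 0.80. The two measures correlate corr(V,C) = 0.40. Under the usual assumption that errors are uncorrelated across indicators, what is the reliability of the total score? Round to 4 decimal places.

0.8107

Var(V+C) = 2 + 2·[0.40] = 2 + 0.8 = 2.8.
Under uncorrelated errors the observed covariances equal the true-score covariances, so only the own-variance terms attenuate.
True-score variance = [0.67 + 0.80] + 0.8 = 1.47 + 0.8 = 2.27.
Reliability = 2.27 / 2.8 = 0.8107.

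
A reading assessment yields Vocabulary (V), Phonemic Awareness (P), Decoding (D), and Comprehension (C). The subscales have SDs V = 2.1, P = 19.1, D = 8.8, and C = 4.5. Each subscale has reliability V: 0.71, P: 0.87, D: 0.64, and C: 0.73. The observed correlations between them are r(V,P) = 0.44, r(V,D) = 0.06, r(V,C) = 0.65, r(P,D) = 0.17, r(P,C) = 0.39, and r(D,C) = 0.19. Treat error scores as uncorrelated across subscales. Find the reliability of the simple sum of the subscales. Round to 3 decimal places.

Var(V+P+D+C) = 2.1² + 19.1² + 8.8² + 4.5² + 2·[2.1·19.1·0.44 + 2.1·8.8·0.06 + 2.1·4.5·0.65 + 19.1·8.8·0.17 + 19.1·4.5·0.39 + 8.8·4.5·0.19] = 466.91 + 189.036 = 655.946.
With uncorrelated errors the cross-covariances are all true-score covariance, so they carry over unchanged; only the diagonal terms shrink to ρᵢσᵢ².
True-score variance = [2.1²·0.71 + 19.1²·0.87 + 8.8²·0.64 + 4.5²·0.73] + 189.036 = 384.86 + 189.036 = 573.896.
Reliability = 573.896 / 655.946 = 0.875.

0.875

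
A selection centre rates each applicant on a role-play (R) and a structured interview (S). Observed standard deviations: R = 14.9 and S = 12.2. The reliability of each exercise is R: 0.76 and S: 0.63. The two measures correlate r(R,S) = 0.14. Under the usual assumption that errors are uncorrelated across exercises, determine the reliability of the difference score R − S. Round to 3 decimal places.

Var(R−S) = 14.9² + 12.2² − 2·14.9·12.2·0.14 = 370.85 − 50.8984 = 319.952.
With uncorrelated errors the cross-covariances are all true-score covariance, so they carry over unchanged; only the diagonal terms shrink to ρᵢσᵢ².
True-score variance = [14.9²·0.76 + 12.2²·0.63] − 50.8984 = 262.497 − 50.8984 = 211.598.
Reliability = 211.598 / 319.952 = 0.661.

0.661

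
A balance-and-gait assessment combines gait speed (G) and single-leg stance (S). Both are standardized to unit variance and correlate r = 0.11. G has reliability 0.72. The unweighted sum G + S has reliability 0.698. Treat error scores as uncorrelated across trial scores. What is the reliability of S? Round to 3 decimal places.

Var(G+S) = 2 + 2·0.11 = 2.220.
True-score variance = ρ_G + ρ_S + 2·0.11, so 0.698 = (0.72 + ρ_S + 0.22) / 2.220.
ρ_S = 0.698·2.220 − 0.72 − 0.22 = 0.610.

0.610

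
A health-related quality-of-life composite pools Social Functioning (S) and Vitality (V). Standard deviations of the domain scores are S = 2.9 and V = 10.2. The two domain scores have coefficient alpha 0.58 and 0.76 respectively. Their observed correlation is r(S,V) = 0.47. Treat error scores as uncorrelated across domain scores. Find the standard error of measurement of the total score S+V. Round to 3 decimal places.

Var(total) = 112.45 + 27.8052 = 140.255.
True-score variance = 83.9482 + 27.8052 = 111.753, so reliability = 0.7968.
Error variance = 140.255 − 111.753 = 28.5018; SEM = √28.5018 = 5.339.

5.339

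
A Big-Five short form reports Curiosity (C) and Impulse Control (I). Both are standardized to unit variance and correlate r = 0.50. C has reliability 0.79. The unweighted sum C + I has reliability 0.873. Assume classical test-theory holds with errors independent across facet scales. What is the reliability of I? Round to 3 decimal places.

0.829

Var(C+I) = 2 + 2·0.50 = 3.000.
True-score variance = ρ_C + ρ_I + 2·0.50, so 0.873 = (0.79 + ρ_I + 1.00) / 3.000.
ρ_I = 0.873·3.000 − 0.79 − 1.00 = 0.829.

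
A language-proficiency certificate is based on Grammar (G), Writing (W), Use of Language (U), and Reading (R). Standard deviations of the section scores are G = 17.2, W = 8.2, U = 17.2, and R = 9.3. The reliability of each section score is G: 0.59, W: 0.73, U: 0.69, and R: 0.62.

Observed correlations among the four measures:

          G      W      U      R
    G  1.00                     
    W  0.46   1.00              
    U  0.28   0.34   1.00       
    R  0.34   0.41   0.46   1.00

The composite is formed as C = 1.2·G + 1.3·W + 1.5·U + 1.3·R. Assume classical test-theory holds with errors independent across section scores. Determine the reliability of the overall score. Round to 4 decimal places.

Var(C) = 1.2²·17.2² + 1.3²·8.2² + 1.5²·17.2² + 1.3²·9.3² + 2·[1.56·17.2·8.2·0.46 + 1.8·17.2·17.2·0.28 + 1.56·17.2·9.3·0.34 + 1.95·8.2·17.2·0.34 + 1.69·8.2·9.3·0.41 + 1.95·17.2·9.3·0.46] = 1351.45 + 1249.98 = 2601.43.
With uncorrelated errors the cross-covariances are all true-score covariance, so they carry over unchanged; only the diagonal terms shrink to ρᵢσᵢ².
True-score variance = [1.2²·17.2²·0.59 + 1.3²·8.2²·0.73 + 1.5²·17.2²·0.69 + 1.3²·9.3²·0.62] + 1249.98 = 884.215 + 1249.98 = 2134.2.
Reliability = 2134.2 / 2601.43 = 0.8204.

0.8204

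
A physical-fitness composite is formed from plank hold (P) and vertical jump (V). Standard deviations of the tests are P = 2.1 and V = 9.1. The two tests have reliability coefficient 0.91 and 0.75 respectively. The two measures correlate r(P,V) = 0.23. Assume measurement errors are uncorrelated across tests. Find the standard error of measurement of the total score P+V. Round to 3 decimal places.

4.593

Var(total) = 87.22 + 8.7906 = 96.0106.
True-score variance = 66.1206 + 8.7906 = 74.9112, so reliability = 0.7802.
Error variance = 96.0106 − 74.9112 = 21.0994; SEM = √21.0994 = 4.593.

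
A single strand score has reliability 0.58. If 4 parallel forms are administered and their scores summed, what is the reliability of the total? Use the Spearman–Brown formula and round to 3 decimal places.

0.847

ρ_k = kρ / (1 + (k−1)ρ) = 4·0.58 / (1 + 3·0.58) = 2.320 / 2.740 = 0.847.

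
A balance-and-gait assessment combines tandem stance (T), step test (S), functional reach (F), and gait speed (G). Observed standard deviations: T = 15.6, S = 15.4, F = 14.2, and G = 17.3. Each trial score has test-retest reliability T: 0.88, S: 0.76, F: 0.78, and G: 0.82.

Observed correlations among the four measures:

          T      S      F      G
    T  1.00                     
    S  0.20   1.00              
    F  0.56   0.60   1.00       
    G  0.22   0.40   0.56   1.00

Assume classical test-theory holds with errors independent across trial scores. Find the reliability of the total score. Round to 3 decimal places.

0.916

Var(T+S+F+G) = 15.6² + 15.4² + 14.2² + 17.3² + 2·[15.6·15.4·0.20 + 15.6·14.2·0.56 + 15.6·17.3·0.22 + 15.4·14.2·0.60 + 15.4·17.3·0.40 + 14.2·17.3·0.56] = 981.45 + 1213.64 = 2195.09.
With uncorrelated errors the cross-covariances are all true-score covariance, so they carry over unchanged; only the diagonal terms shrink to ρᵢσᵢ².
True-score variance = [15.6²·0.88 + 15.4²·0.76 + 14.2²·0.78 + 17.3²·0.82] + 1213.64 = 797.095 + 1213.64 = 2010.73.
Reliability = 2010.73 / 2195.09 = 0.916.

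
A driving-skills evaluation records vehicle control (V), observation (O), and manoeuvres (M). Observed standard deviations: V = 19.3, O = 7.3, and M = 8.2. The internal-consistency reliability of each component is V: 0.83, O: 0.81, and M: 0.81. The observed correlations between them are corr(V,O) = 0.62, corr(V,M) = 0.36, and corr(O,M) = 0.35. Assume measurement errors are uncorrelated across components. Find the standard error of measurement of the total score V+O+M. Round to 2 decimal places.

Var(total) = 493.02 + 330.553 = 823.573.
True-score variance = 406.796 + 330.553 = 737.349, so reliability = 0.8953.
Error variance = 823.573 − 737.349 = 86.224; SEM = √86.224 = 9.29.

9.29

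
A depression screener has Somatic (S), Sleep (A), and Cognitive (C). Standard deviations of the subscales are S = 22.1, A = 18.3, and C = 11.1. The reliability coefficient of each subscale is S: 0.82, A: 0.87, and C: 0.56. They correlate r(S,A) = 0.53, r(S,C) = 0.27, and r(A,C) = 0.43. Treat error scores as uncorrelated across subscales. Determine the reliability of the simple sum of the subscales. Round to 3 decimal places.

0.890

Var(S+A+C) = 22.1² + 18.3² + 11.1² + 2·[22.1·18.3·0.53 + 22.1·11.1·0.27 + 18.3·11.1·0.43] = 946.51 + 735.855 = 1682.37.
With uncorrelated errors the cross-covariances are all true-score covariance, so they carry over unchanged; only the diagonal terms shrink to ρᵢσᵢ².
True-score variance = [22.1²·0.82 + 18.3²·0.87 + 11.1²·0.56] + 735.855 = 760.848 + 735.855 = 1496.7.
Reliability = 1496.7 / 1682.37 = 0.890.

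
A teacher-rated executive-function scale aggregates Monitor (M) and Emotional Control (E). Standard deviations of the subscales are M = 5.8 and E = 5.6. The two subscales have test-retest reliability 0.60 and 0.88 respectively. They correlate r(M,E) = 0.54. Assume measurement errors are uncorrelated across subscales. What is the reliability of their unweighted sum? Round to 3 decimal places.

Var(M+E) = 5.8² + 5.6² + 2·[5.8·5.6·0.54] = 65 + 35.0784 = 100.078.
Because errors are independent across components, Cov(Tᵢ,Tⱼ) = Cov(Xᵢ,Xⱼ); the off-diagonal part of the true-score variance is the same as above.
True-score variance = [5.8²·0.60 + 5.6²·0.88] + 35.0784 = 47.7808 + 35.0784 = 82.8592.
Reliability = 82.8592 / 100.078 = 0.828.

0.828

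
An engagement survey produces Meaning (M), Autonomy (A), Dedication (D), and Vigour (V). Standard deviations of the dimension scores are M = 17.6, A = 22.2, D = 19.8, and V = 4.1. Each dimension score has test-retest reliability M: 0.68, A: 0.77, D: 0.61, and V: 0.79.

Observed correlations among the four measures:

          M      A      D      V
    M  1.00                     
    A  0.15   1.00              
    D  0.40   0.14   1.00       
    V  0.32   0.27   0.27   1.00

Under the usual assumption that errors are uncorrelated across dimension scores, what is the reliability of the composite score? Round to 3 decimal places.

Var(M+A+D+V) = 17.6² + 22.2² + 19.8² + 4.1² + 2·[17.6·22.2·0.15 + 17.6·19.8·0.40 + 17.6·4.1·0.32 + 22.2·19.8·0.14 + 22.2·4.1·0.27 + 19.8·4.1·0.27] = 1211.45 + 658.247 = 1869.7.
Under uncorrelated errors the observed covariances equal the true-score covariances, so only the own-variance terms attenuate.
True-score variance = [17.6²·0.68 + 22.2²·0.77 + 19.8²·0.61 + 4.1²·0.79] + 658.247 = 842.548 + 658.247 = 1500.8.
Reliability = 1500.8 / 1869.7 = 0.803.

0.803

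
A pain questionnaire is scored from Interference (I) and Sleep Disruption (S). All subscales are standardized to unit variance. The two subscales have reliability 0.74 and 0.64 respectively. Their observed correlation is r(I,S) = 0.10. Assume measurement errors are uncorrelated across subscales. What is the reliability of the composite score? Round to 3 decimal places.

Var(I+S) = 2 + 2·[0.10] = 2 + 0.2 = 2.2.
Under uncorrelated errors the observed covariances equal the true-score covariances, so only the own-variance terms attenuate.
True-score variance = [0.74 + 0.64] + 0.2 = 1.38 + 0.2 = 1.58.
Reliability = 1.58 / 2.2 = 0.718.

0.718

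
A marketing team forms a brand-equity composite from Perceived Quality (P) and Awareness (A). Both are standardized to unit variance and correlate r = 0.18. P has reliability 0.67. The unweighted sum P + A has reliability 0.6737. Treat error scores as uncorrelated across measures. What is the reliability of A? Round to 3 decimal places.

Var(P+A) = 2 + 2·0.18 = 2.360.
True-score variance = ρ_P + ρ_A + 2·0.18, so 0.6737 = (0.67 + ρ_A + 0.36) / 2.360.
ρ_A = 0.6737·2.360 − 0.67 − 0.36 = 0.560.

0.560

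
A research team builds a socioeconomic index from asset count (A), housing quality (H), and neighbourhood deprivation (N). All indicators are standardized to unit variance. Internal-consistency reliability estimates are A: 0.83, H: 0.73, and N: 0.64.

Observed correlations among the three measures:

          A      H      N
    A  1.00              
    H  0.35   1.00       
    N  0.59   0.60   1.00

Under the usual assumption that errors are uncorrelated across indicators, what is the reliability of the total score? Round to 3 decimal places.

0.868

Var(A+H+N) = 3 + 2·[0.35 + 0.59 + 0.60] = 3 + 3.08 = 6.08.
Under uncorrelated errors the observed covariances equal the true-score covariances, so only the own-variance terms attenuate.
True-score variance = [0.83 + 0.73 + 0.64] + 3.08 = 2.2 + 3.08 = 5.28.
Reliability = 5.28 / 6.08 = 0.868.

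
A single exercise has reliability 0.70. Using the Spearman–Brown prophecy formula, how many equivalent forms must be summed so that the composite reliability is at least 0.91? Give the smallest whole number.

5

k ≥ ρ*(1−ρ₁)/(ρ₁(1−ρ*)) = 0.91·0.30 / (0.70·0.09) = 4.333.
Smallest integer k = 5.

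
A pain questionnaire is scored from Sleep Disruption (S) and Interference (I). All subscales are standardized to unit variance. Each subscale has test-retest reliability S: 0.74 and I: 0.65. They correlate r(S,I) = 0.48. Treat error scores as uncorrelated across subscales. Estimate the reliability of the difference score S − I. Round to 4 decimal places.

Var(S−I) = 1 + 1 − 2·0.48 = 2 − 0.96 = 1.04.
With uncorrelated errors the cross-covariances are all true-score covariance, so they carry over unchanged; only the diagonal terms shrink to ρᵢσᵢ².
True-score variance = [0.74 + 0.65] − 0.96 = 1.39 − 0.96 = 0.43.
Reliability = 0.43 / 1.04 = 0.4135.

0.4135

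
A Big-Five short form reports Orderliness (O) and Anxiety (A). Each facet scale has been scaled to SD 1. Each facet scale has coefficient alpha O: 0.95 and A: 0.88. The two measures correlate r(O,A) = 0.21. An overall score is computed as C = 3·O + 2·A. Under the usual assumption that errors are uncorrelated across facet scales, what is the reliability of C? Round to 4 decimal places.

Var(C) = 3² + 2² + 2·[6·0.21] = 13 + 2.52 = 15.52.
Because errors are independent across components, Cov(Tᵢ,Tⱼ) = Cov(Xᵢ,Xⱼ); the off-diagonal part of the true-score variance is the same as above.
True-score variance = [3²·0.95 + 2²·0.88] + 2.52 = 12.07 + 2.52 = 14.59.
Reliability = 14.59 / 15.52 = 0.9401.

0.9401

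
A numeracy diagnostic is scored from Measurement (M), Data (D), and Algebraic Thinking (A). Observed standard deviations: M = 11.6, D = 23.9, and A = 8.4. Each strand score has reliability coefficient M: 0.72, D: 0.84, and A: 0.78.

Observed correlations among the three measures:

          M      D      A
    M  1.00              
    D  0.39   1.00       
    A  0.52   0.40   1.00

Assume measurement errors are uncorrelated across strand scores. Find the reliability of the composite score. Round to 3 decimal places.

0.885

Var(M+D+A) = 11.6² + 23.9² + 8.4² + 2·[11.6·23.9·0.39 + 11.6·8.4·0.52 + 23.9·8.4·0.40] = 776.33 + 478.193 = 1254.52.
Under uncorrelated errors the observed covariances equal the true-score covariances, so only the own-variance terms attenuate.
True-score variance = [11.6²·0.72 + 23.9²·0.84 + 8.4²·0.78] + 478.193 = 631.736 + 478.193 = 1109.93.
Reliability = 1109.93 / 1254.52 = 0.885.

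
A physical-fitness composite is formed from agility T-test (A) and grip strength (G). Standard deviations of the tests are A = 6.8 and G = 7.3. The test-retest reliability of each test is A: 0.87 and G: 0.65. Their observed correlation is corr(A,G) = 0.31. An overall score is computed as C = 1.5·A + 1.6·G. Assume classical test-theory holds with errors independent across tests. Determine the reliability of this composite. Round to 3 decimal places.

0.805

Var(C) = 1.5²·6.8² + 1.6²·7.3² + 2·[2.4·6.8·7.3·0.31] = 240.462 + 73.8643 = 314.327.
Under uncorrelated errors the observed covariances equal the true-score covariances, so only the own-variance terms attenuate.
True-score variance = [1.5²·6.8²·0.87 + 1.6²·7.3²·0.65] + 73.8643 = 179.189 + 73.8643 = 253.054.
Reliability = 253.054 / 314.327 = 0.805.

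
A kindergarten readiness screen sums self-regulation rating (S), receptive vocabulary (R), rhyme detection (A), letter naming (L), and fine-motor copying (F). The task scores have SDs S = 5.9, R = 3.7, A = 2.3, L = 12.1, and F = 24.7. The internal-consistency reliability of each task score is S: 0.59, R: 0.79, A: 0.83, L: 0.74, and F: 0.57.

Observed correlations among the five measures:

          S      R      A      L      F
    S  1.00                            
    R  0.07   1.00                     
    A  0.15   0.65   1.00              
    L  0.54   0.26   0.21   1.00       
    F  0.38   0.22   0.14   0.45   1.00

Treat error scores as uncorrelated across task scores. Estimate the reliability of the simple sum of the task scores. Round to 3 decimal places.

Var(S+R+A+L+F) = 5.9² + 3.7² + 2.3² + 12.1² + 24.7² + 2·[5.9·3.7·0.07 + 5.9·2.3·0.15 + 5.9·12.1·0.54 + 5.9·24.7·0.38 + 3.7·2.3·0.65 + 3.7·12.1·0.26 + 3.7·24.7·0.22 + 2.3·12.1·0.21 + 2.3·24.7·0.14 + 12.1·24.7·0.45] = 810.29 + 566.117 = 1376.41.
With uncorrelated errors the cross-covariances are all true-score covariance, so they carry over unchanged; only the diagonal terms shrink to ρᵢσᵢ².
True-score variance = [5.9²·0.59 + 3.7²·0.79 + 2.3²·0.83 + 12.1²·0.74 + 24.7²·0.57] + 566.117 = 491.838 + 566.117 = 1057.95.
Reliability = 1057.95 / 1376.41 = 0.769.

0.769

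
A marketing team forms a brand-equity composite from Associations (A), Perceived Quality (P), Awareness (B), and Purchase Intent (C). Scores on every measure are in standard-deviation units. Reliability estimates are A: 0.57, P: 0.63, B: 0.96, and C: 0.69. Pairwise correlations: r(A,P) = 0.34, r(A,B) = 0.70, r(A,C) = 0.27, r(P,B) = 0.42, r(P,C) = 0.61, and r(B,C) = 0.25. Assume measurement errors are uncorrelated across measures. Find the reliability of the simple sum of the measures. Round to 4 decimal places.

0.8747

Var(A+P+B+C) = 4 + 2·[0.34 + 0.70 + 0.27 + 0.42 + 0.61 + 0.25] = 4 + 5.18 = 9.18.
Because errors are independent across components, Cov(Tᵢ,Tⱼ) = Cov(Xᵢ,Xⱼ); the off-diagonal part of the true-score variance is the same as above.
True-score variance = [0.57 + 0.63 + 0.96 + 0.69] + 5.18 = 2.85 + 5.18 = 8.03.
Reliability = 8.03 / 9.18 = 0.8747.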